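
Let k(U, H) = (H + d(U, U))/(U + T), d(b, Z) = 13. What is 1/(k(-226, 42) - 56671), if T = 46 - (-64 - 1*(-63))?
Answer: -179/10144164 ≈ -1.7646e-5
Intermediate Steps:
T = 47 (T = 46 - (-64 + 63) = 46 - 1*(-1) = 46 + 1 = 47)
k(U, H) = (13 + H)/(47 + U) (k(U, H) = (H + 13)/(U + 47) = (13 + H)/(47 + U))
1/(k(-226, 42) - 56671) = 1/((13 + 42)/(47 - 226) - 56671) = 1/(55/(-179) - 56671) = 1/(-1/179*55 - 56671) = 1/(-55/179 - 56671) = 1/(-10144164/179) = -179/10144164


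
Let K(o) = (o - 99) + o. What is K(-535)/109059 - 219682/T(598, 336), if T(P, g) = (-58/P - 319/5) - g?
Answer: 1989831026602/3622249273 ≈ 549.34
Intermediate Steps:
T(P, g) = -319/5 - g - 58/P (T(P, g) = (-58/P - 319*1/5) - g = (-58/P - 319/5) - g = (-319/5 - 58/P) - g = -319/5 - g - 58/P)
K(o) = -99 + 2*o (K(o) = (-99 + o) + o = -99 + 2*o)
K(-535)/109059 - 219682/T(598, 336) = (-99 + 2*(-535))/109059 - 219682/(-319/5 - 1*336 - 58/598) = (-99 - 1070)*(1/109059) - 219682/(-319/5 - 336 - 58*1/598) = -1169*1/109059 - 219682/(-319/5 - 336 - 29/299) = -1169/109059 - 219682/(-597846/1495) = -1169/109059 - 219682*(-1495/597846) = -1169/109059 + 164212295/298923 = 1989831026602/3622249273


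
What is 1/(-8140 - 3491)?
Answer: -1/11631 ≈ -8.5977e-5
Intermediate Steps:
1/(-8140 - 3491) = 1/(-11631) = -1/11631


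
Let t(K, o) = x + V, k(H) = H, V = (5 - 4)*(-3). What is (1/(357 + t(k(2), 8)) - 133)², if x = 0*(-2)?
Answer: 2216620561/125316 ≈ 17688.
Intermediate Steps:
x = 0
V = -3 (V = 1*(-3) = -3)
t(K, o) = -3 (t(K, o) = 0 - 3 = -3)
(1/(357 + t(k(2), 8)) - 133)² = (1/(357 - 3) - 133)² = (1/354 - 133)² = (-47081/354)² = 2216620561/125316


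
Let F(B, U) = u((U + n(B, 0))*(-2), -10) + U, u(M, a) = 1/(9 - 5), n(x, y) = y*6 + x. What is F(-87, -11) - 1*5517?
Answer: -22111/4 ≈ -5527.8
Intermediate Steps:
n(x, y) = x + 6*y (n(x, y) = 6*y + x = x + 6*y)
u(M, a) = ¼ (u(M, a) = 1/4 = ¼)
F(B, U) = ¼ + U
F(-87, -11) - 1*5517 = (¼ - 11) - 1*5517 = -43/4 - 5517 = -22111/4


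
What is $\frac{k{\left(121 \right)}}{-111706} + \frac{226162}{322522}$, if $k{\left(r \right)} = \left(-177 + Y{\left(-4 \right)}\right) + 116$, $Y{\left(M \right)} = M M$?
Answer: $\frac{12639082931}{18013821266} \approx 0.70163$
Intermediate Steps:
$Y{\left(M \right)} = M^{2}$
$k{\left(r \right)} = -45$ ($k{\left(r \right)} = \left(-177 + \left(-4\right)^{2}\right) + 116 = \left(-177 + 16\right) + 116 = -161 + 116 = -45$)
$\frac{k{\left(121 \right)}}{-111706} + \frac{226162}{322522} = - \frac{45}{-111706} + \frac{226162}{322522} = \left(-45\right) \left(- \frac{1}{111706}\right) + 226162 \cdot \frac{1}{322522} = \frac{45}{111706} + \frac{113081}{161261} = \frac{12639082931}{18013821266}$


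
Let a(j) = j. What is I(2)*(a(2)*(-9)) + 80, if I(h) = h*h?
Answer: 8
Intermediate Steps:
I(h) = h²
I(2)*(a(2)*(-9)) + 80 = 2²*(2*(-9)) + 80 = 4*(-18) + 80 = -72 + 80 = 8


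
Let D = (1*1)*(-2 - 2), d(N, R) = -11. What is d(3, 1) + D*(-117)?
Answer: 457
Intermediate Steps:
D = -4 (D = 1*(-4) = -4)
d(3, 1) + D*(-117) = -11 - 4*(-117) = -11 + 468 = 457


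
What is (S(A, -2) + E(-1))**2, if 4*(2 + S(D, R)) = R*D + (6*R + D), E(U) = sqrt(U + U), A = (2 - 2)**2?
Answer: (5 - I*sqrt(2))**2 ≈ 23.0 - 14.142*I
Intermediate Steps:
A = 0 (A = 0**2 = 0)
E(U) = sqrt(2)*sqrt(U) (E(U) = sqrt(2*U) = sqrt(2)*sqrt(U))
S(D, R) = -2 + D/4 + 3*R/2 + D*R/4 (S(D, R) = -2 + (R*D + (6*R + D))/4 = -2 + (D*R + (D + 6*R))/4 = -2 + (D + 6*R + D*R)/4 = -2 + (D/4 + 3*R/2 + D*R/4) = -2 + D/4 + 3*R/2 + D*R/4)
(S(A, -2) + E(-1))**2 = ((-2 + (1/4)*0 + (3/2)*(-2) + (1/4)*0*(-2)) + sqrt(2)*sqrt(-1))**2 = ((-2 + 0 - 3 + 0) + sqrt(2)*I)**2 = (-5 + I*sqrt(2))**2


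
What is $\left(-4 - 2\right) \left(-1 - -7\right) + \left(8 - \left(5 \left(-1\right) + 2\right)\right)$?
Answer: $-25$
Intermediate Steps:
$\left(-4 - 2\right) \left(-1 - -7\right) + \left(8 - \left(5 \left(-1\right) + 2\right)\right) = \left(-4 - 2\right) \left(-1 + 7\right) + \left(8 - \left(-5 + 2\right)\right) = \left(-6\right) 6 + \left(8 - -3\right) = -36 + \left(8 + 3\right) = -36 + 11 = -25$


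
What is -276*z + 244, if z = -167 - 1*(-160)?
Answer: 2176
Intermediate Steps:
z = -7 (z = -167 + 160 = -7)
-276*z + 244 = -276*(-7) + 244 = 1932 + 244 = 2176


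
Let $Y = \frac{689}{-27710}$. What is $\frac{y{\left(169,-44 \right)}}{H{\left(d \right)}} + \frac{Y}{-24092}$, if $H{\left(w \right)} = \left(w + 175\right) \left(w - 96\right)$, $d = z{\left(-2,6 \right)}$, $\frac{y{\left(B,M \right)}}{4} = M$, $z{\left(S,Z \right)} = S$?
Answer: $\frac{58753700813}{5659154665640} \approx 0.010382$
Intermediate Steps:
$y{\left(B,M \right)} = 4 M$
$d = -2$
$H{\left(w \right)} = \left(-96 + w\right) \left(175 + w\right)$ ($H{\left(w \right)} = \left(175 + w\right) \left(-96 + w\right) = \left(-96 + w\right) \left(175 + w\right)$)
$Y = - \frac{689}{27710}$ ($Y = 689 \left(- \frac{1}{27710}\right) = - \frac{689}{27710} \approx -0.024865$)
$\frac{y{\left(169,-44 \right)}}{H{\left(d \right)}} + \frac{Y}{-24092} = \frac{4 \left(-44\right)}{-16800 + \left(-2\right)^{2} + 79 \left(-2\right)} - \frac{689}{27710 \left(-24092\right)} = - \frac{176}{-16800 + 4 - 158} - - \frac{689}{667589320} = - \frac{176}{-16954} + \frac{689}{667589320} = \left(-176\right) \left(- \frac{1}{16954}\right) + \frac{689}{667589320} = \frac{88}{8477} + \frac{689}{667589320} = \frac{58753700813}{5659154665640}$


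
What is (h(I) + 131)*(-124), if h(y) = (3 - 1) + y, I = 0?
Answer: -16492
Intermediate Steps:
h(y) = 2 + y
(h(I) + 131)*(-124) = ((2 + 0) + 131)*(-124) = (2 + 131)*(-124) = 133*(-124) = -16492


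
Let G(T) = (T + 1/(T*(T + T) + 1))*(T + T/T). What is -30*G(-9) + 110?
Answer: -333910/163 ≈ -2048.5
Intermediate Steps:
G(T) = (1 + T)*(T + 1/(1 + 2*T**2)) (G(T) = (T + 1/(T*(2*T) + 1))*(T + 1) = (T + 1/(2*T**2 + 1))*(1 + T) = (T + 1/(1 + 2*T**2))*(1 + T) = (1 + T)*(T + 1/(1 + 2*T**2)))
-30*G(-9) + 110 = -30*(1 + (-9)**2 + 2*(-9) + 2*(-9)**3 + 2*(-9)**4)/(1 + 2*(-9)**2) + 110 = -30*(1 + 81 - 18 + 2*(-729) + 2*6561)/(1 + 2*81) + 110 = -30*(1 + 81 - 18 - 1458 + 13122)/(1 + 162) + 110 = -30*11728/163 + 110 = -351840/163 + 110 = -333910/163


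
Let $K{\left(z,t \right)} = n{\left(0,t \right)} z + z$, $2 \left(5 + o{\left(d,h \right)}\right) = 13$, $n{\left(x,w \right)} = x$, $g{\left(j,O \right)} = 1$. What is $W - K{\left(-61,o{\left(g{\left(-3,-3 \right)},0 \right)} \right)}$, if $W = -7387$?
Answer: $-7326$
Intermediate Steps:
$o{\left(d,h \right)} = \frac{3}{2}$ ($o{\left(d,h \right)} = -5 + \frac{1}{2} \cdot 13 = -5 + \frac{13}{2} = \frac{3}{2}$)
$K{\left(z,t \right)} = z$ ($K{\left(z,t \right)} = 0 z + z = 0 + z = z$)
$W - K{\left(-61,o{\left(g{\left(-3,-3 \right)},0 \right)} \right)} = -7387 - -61 = -7387 + 61 = -7326$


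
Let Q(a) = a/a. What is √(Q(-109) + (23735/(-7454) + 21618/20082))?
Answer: I*√689471434290810/24948538 ≈ 1.0525*I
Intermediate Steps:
Q(a) = 1
√(Q(-109) + (23735/(-7454) + 21618/20082)) = √(1 + (23735/(-7454) + 21618/20082)) = √(1 + (23735*(-1/7454) + 21618*(1/20082))) = √(1 + (-23735/7454 + 3603/3347)) = √(1 - 52584283/24948538) = √(-27635745/24948538) = I*√689471434290810/24948538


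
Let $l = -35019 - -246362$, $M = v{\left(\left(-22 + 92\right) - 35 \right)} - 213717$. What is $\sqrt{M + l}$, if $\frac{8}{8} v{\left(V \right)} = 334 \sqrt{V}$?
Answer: $\sqrt{-2374 + 334 \sqrt{35}} \approx 19.951 i$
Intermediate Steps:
$v{\left(V \right)} = 334 \sqrt{V}$
$M = -213717 + 334 \sqrt{35}$ ($M = 334 \sqrt{\left(-22 + 92\right) - 35} - 213717 = 334 \sqrt{70 - 35} - 213717 = 334 \sqrt{35} - 213717 = -213717 + 334 \sqrt{35} \approx -2.1174 \cdot 10^{5}$)
$l = 211343$ ($l = -35019 + 246362 = 211343$)
$\sqrt{M + l} = \sqrt{\left(-213717 + 334 \sqrt{35}\right) + 211343} = \sqrt{-2374 + 334 \sqrt{35}}$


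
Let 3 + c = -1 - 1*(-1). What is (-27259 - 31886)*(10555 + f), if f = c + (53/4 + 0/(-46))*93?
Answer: -2787917865/4 ≈ -6.9698e+8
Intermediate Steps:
c = -3 (c = -3 + (-1 - 1*(-1)) = -3 + (-1 + 1) = -3 + 0 = -3)
f = 4917/4 (f = -3 + (53/4 + 0/(-46))*93 = -3 + (53*(¼) + 0*(-1/46))*93 = -3 + (53/4 + 0)*93 = -3 + (53/4)*93 = -3 + 4929/4 = 4917/4 ≈ 1229.3)
(-27259 - 31886)*(10555 + f) = (-27259 - 31886)*(10555 + 4917/4) = -59145*47137/4 = -2787917865/4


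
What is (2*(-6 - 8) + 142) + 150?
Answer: 264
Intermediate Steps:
(2*(-6 - 8) + 142) + 150 = (2*(-14) + 142) + 150 = (-28 + 142) + 150 = 114 + 150 = 264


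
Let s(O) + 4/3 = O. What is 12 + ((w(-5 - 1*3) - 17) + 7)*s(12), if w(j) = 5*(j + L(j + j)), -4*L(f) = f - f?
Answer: -1564/3 ≈ -521.33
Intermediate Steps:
L(f) = 0 (L(f) = -(f - f)/4 = -1/4*0 = 0)
s(O) = -4/3 + O
w(j) = 5*j (w(j) = 5*(j + 0) = 5*j)
12 + ((w(-5 - 1*3) - 17) + 7)*s(12) = 12 + ((5*(-5 - 1*3) - 17) + 7)*(-4/3 + 12) = 12 + ((5*(-5 - 3) - 17) + 7)*(32/3) = 12 + ((5*(-8) - 17) + 7)*(32/3) = 12 + ((-40 - 17) + 7)*(32/3) = 12 + (-57 + 7)*(32/3) = 12 - 50*32/3 = 12 - 1600/3 = -1564/3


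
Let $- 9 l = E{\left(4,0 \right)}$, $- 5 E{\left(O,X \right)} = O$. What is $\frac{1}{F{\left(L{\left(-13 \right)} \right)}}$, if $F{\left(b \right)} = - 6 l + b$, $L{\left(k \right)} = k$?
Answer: $- \frac{15}{203} \approx -0.073892$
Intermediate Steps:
$E{\left(O,X \right)} = - \frac{O}{5}$
$l = \frac{4}{45}$ ($l = - \frac{\left(- \frac{1}{5}\right) 4}{9} = \left(- \frac{1}{9}\right) \left(- \frac{4}{5}\right) = \frac{4}{45} \approx 0.088889$)
$F{\left(b \right)} = - \frac{8}{15} + b$ ($F{\left(b \right)} = \left(-6\right) \frac{4}{45} + b = - \frac{8}{15} + b$)
$\frac{1}{F{\left(L{\left(-13 \right)} \right)}} = \frac{1}{- \frac{8}{15} - 13} = \frac{1}{- \frac{203}{15}} = - \frac{15}{203}$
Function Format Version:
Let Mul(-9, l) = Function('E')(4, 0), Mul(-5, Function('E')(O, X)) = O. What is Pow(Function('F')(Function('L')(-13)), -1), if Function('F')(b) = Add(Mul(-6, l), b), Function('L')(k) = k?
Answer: Rational(-15, 203) ≈ -0.073892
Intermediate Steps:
Function('E')(O, X) = Mul(Rational(-1, 5), O)
l = Rational(4, 45) (l = Mul(Rational(-1, 9), Mul(Rational(-1, 5), 4)) = Mul(Rational(-1, 9), Rational(-4, 5)) = Rational(4, 45) ≈ 0.088889)
Function('F')(b) = Add(Rational(-8, 15), b) (Function('F')(b) = Add(Mul(-6, Rational(4, 45)), b) = Add(Rational(-8, 15), b))
Pow(Function('F')(Function('L')(-13)), -1) = Pow(Add(Rational(-8, 15), -13), -1) = Pow(Rational(-203, 15), -1) = Rational(-15, 203)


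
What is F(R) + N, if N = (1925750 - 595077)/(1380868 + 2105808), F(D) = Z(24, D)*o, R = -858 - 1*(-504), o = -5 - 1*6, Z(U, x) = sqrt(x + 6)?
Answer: 1330673/3486676 - 22*I*sqrt(87) ≈ 0.38165 - 205.2*I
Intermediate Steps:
Z(U, x) = sqrt(6 + x)
o = -11 (o = -5 - 6 = -11)
R = -354 (R = -858 + 504 = -354)
F(D) = -11*sqrt(6 + D) (F(D) = sqrt(6 + D)*(-11) = -11*sqrt(6 + D))
N = 1330673/3486676 ≈ 0.38165
F(R) + N = -11*sqrt(6 - 354) + 1330673/3486676 = -22*I*sqrt(87) + 1330673/3486676 = 1330673/3486676 - 22*I*sqrt(87)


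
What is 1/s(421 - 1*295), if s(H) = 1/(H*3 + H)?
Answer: 504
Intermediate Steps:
s(H) = 1/(4*H) (s(H) = 1/(3*H + H) = 1/(4*H))
1/s(421 - 1*295) = 1/(1/(4*(421 - 1*295))) = 1/(1/(4*(421 - 295))) = 1/((¼)/126) = 1/((¼)*(1/126)) = 1/(1/504) = 504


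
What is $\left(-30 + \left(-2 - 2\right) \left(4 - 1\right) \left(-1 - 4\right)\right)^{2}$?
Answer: $900$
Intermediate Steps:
$\left(-30 + \left(-2 - 2\right) \left(4 - 1\right) \left(-1 - 4\right)\right)^{2} = \left(-30 - 4 \cdot 3 \left(-5\right)\right)^{2} = \left(-30 - -60\right)^{2} = \left(-30 + 60\right)^{2} = 30^{2} = 900$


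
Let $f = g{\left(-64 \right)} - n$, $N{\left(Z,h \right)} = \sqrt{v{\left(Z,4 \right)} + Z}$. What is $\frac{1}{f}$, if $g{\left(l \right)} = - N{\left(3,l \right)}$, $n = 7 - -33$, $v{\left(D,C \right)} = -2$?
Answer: $- \frac{1}{41} \approx -0.02439$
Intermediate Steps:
$n = 40$ ($n = 7 + 33 = 40$)
$N{\left(Z,h \right)} = \sqrt{-2 + Z}$
$g{\left(l \right)} = -1$ ($g{\left(l \right)} = - \sqrt{-2 + 3} = - \sqrt{1} = \left(-1\right) 1 = -1$)
$f = -41$ ($f = -1 - 40 = -41$)
$\frac{1}{f} = \frac{1}{-41} = - \frac{1}{41}$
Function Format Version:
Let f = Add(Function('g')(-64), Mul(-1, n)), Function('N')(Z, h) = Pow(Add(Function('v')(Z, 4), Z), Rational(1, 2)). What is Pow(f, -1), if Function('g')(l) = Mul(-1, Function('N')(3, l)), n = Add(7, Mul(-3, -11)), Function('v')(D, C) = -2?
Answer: Rational(-1, 41) ≈ -0.024390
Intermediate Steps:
n = 40 (n = Add(7, 33) = 40)
Function('N')(Z, h) = Pow(Add(-2, Z), Rational(1, 2))
Function('g')(l) = -1 (Function('g')(l) = Mul(-1, Pow(Add(-2, 3), Rational(1, 2))) = Mul(-1, Pow(1, Rational(1, 2))) = Mul(-1, 1) = -1)
f = -41 (f = Add(-1, Mul(-1, 40)) = Add(-1, -40) = -41)
Pow(f, -1) = Pow(-41, -1) = Rational(-1, 41)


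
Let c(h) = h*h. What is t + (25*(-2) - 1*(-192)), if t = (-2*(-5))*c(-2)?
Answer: 182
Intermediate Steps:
c(h) = h²
t = 40 (t = -2*(-5)*(-2)² = 10*4 = 40)
t + (25*(-2) - 1*(-192)) = 40 + (25*(-2) - 1*(-192)) = 40 + (-50 + 192) = 40 + 142 = 182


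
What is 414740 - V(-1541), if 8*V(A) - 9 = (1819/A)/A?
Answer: 1969745052393/4749362 ≈ 4.1474e+5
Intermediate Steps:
V(A) = 9/8 + 1819/(8*A**2) (V(A) = 9/8 + ((1819/A)/A)/8 = 9/8 + (1819/A**2)/8 = 9/8 + 1819/(8*A**2))
414740 - V(-1541) = 414740 - (9/8 + (1819/8)/(-1541)**2) = 414740 - (9/8 + (1819/8)*(1/2374681)) = 414740 - (9/8 + 1819/18997448) = 414740 - 1*5343487/4749362 = 414740 - 5343487/4749362 = 1969745052393/4749362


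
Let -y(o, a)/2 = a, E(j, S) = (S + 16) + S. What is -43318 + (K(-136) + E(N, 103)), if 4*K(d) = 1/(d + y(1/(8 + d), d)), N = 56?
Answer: -23444223/544 ≈ -43096.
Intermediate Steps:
E(j, S) = 16 + 2*S (E(j, S) = (16 + S) + S = 16 + 2*S)
y(o, a) = -2*a
K(d) = -1/(4*d) (K(d) = 1/(4*(d - 2*d)) = 1/(4*((-d))) = (-1/d)/4 = -1/(4*d))
-43318 + (K(-136) + E(N, 103)) = -43318 + (-1/4/(-136) + (16 + 2*103)) = -43318 + (-1/4*(-1/136) + (16 + 206)) = -43318 + (1/544 + 222) = -43318 + 120769/544 = -23444223/544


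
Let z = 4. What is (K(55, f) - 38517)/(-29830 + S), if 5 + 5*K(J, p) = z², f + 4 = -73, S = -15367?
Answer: 192574/225985 ≈ 0.85215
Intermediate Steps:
f = -77 (f = -4 - 73 = -77)
K(J, p) = 11/5 (K(J, p) = -1 + (⅕)*4² = -1 + (⅕)*16 = -1 + 16/5 = 11/5)
(K(55, f) - 38517)/(-29830 + S) = (11/5 - 38517)/(-29830 - 15367) = -192574/5/(-45197) = -192574/5*(-1/45197) = 192574/225985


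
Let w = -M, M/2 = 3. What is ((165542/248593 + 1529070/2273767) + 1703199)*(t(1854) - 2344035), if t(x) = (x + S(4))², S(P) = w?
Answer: 1031140960614554181889917/565242559831 ≈ 1.8242e+12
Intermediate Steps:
M = 6 (M = 2*3 = 6)
w = -6 (w = -1*6 = -6)
S(P) = -6
t(x) = (-6 + x)² (t(x) = (x - 6)² = (-6 + x)²)
((165542/248593 + 1529070/2273767) + 1703199)*(t(1854) - 2344035) = ((165542/248593 + 1529070/2273767) + 1703199)*((-6 + 1854)² - 2344035) = ((165542*(1/248593) + 1529070*(1/2273767)) + 1703199)*(1848² - 2344035) = ((165542/248593 + 1529070/2273767) + 1703199)*(3415104 - 2344035) = (756520035224/565242559831 + 1703199)*1071069 = (962721319181634593/565242559831)*1071069 = 1031140960614554181889917/565242559831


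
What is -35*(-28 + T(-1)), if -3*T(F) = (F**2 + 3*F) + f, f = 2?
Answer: 980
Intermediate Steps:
T(F) = -2/3 - F - F**2/3 (T(F) = -((F**2 + 3*F) + 2)/3 = -(2 + F**2 + 3*F)/3 = -2/3 - F - F**2/3)
-35*(-28 + T(-1)) = -35*(-28 + (-2/3 - 1*(-1) - 1/3*(-1)**2)) = -35*(-28 + (-2/3 + 1 - 1/3*1)) = -35*(-28 + (-2/3 + 1 - 1/3)) = -35*(-28 + 0) = -35*(-28) = 980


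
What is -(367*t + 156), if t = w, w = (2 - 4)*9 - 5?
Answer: 8285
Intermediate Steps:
w = -23 (w = -2*9 - 5 = -18 - 5 = -23)
t = -23
-(367*t + 156) = -(367*(-23) + 156) = -(-8441 + 156) = -1*(-8285) = 8285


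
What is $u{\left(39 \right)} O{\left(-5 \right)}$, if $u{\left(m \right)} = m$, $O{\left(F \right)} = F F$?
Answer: $975$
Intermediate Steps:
$O{\left(F \right)} = F^{2}$
$u{\left(39 \right)} O{\left(-5 \right)} = 39 \left(-5\right)^{2} = 39 \cdot 25 = 975$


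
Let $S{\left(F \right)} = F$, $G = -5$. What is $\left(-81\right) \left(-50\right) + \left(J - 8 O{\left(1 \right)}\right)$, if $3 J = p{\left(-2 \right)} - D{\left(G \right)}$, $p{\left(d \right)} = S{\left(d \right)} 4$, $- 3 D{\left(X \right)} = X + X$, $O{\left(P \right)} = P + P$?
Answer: $\frac{36272}{9} \approx 4030.2$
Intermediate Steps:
$O{\left(P \right)} = 2 P$
$D{\left(X \right)} = - \frac{2 X}{3}$ ($D{\left(X \right)} = - \frac{X + X}{3} = - \frac{2 X}{3}$)
$p{\left(d \right)} = 4 d$ ($p{\left(d \right)} = d 4 = 4 d$)
$J = - \frac{34}{9}$ ($J = \frac{4 \left(-2\right) - \left(- \frac{2}{3}\right) \left(-5\right)}{3} = \frac{-8 - \frac{10}{3}}{3} = \frac{1}{3} \left(- \frac{34}{3}\right) = - \frac{34}{9} \approx -3.7778$)
$\left(-81\right) \left(-50\right) + \left(J - 8 O{\left(1 \right)}\right) = \left(-81\right) \left(-50\right) - \left(\frac{34}{9} + 8 \cdot 2 \cdot 1\right) = 4050 - \frac{178}{9} = \frac{36272}{9}$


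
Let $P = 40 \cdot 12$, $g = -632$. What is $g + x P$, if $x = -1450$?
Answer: $-696632$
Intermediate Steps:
$P = 480$
$g + x P = -632 - 696000 = -696632$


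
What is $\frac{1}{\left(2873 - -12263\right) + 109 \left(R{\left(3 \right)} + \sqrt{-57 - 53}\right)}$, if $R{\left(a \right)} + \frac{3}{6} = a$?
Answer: $\frac{61634}{954915129} - \frac{436 i \sqrt{110}}{954915129} \approx 6.4544 \cdot 10^{-5} - 4.7887 \cdot 10^{-6} i$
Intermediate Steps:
$R{\left(a \right)} = - \frac{1}{2} + a$
$\frac{1}{\left(2873 - -12263\right) + 109 \left(R{\left(3 \right)} + \sqrt{-57 - 53}\right)} = \frac{1}{\left(2873 - -12263\right) + 109 \left(\left(- \frac{1}{2} + 3\right) + \sqrt{-57 - 53}\right)} = \frac{1}{\left(2873 + 12263\right) + 109 \left(\frac{5}{2} + \sqrt{-110}\right)} = \frac{1}{15136 + 109 \left(\frac{5}{2} + i \sqrt{110}\right)} = \frac{1}{15136 + \left(\frac{545}{2} + 109 i \sqrt{110}\right)} = \frac{1}{\frac{30817}{2} + 109 i \sqrt{110}}$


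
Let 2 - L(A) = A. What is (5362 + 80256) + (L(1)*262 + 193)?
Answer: 86073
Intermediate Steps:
L(A) = 2 - A
(5362 + 80256) + (L(1)*262 + 193) = (5362 + 80256) + ((2 - 1*1)*262 + 193) = 85618 + ((2 - 1)*262 + 193) = 85618 + (1*262 + 193) = 85618 + (262 + 193) = 85618 + 455 = 86073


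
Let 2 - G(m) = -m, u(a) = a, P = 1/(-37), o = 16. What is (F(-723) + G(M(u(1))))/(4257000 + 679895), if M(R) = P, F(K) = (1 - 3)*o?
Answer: -1111/182665115 ≈ -6.0822e-6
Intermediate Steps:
P = -1/37 ≈ -0.027027
F(K) = -32 (F(K) = (1 - 3)*16 = -2*16 = -32)
M(R) = -1/37
G(m) = 2 + m (G(m) = 2 - (-1)*m = 2 + m)
(F(-723) + G(M(u(1))))/(4257000 + 679895) = (-32 + (2 - 1/37))/(4257000 + 679895) = (-32 + 73/37)/4936895 = -1111/37*1/4936895 = -1111/182665115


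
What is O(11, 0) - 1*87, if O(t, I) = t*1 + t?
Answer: -65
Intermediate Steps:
O(t, I) = 2*t (O(t, I) = t + t = 2*t)
O(11, 0) - 1*87 = 2*11 - 1*87 = 22 - 87 = -65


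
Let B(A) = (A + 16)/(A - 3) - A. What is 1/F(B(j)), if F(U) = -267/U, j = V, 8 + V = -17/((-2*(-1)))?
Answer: -1289/20826 ≈ -0.061894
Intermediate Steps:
V = -33/2 (V = -8 - 17/((-2*(-1))) = -8 - 17/2 = -33/2 ≈ -16.500)
j = -33/2 ≈ -16.500
B(A) = -A + (16 + A)/(-3 + A) (B(A) = (16 + A)/(-3 + A) - A = -A + (16 + A)/(-3 + A))
1/F(B(j)) = 1/(-267*(-3 - 33/2)/(16 - (-33/2)² + 4*(-33/2))) = 1/(-267*(-39/(2*(16 - 1*1089/4 - 66)))) = 1/(-267*(-39/(2*(16 - 1089/4 - 66)))) = 1/(-267/((-2/39*(-1289/4)))) = 1/(-267/1289/78) = 1/(-267*78/1289) = 1/(-20826/1289) = -1289/20826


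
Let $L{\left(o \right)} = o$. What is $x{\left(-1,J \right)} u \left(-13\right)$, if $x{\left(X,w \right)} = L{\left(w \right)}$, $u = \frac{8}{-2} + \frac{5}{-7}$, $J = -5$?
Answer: $- \frac{2145}{7} \approx -306.43$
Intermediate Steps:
$u = - \frac{33}{7}$ ($u = 8 \left(- \frac{1}{2}\right) + 5 \left(- \frac{1}{7}\right) = -4 - \frac{5}{7} = - \frac{33}{7} \approx -4.7143$)
$x{\left(X,w \right)} = w$
$x{\left(-1,J \right)} u \left(-13\right) = \left(-5\right) \left(- \frac{33}{7}\right) \left(-13\right) = \frac{165}{7} \left(-13\right) = - \frac{2145}{7}$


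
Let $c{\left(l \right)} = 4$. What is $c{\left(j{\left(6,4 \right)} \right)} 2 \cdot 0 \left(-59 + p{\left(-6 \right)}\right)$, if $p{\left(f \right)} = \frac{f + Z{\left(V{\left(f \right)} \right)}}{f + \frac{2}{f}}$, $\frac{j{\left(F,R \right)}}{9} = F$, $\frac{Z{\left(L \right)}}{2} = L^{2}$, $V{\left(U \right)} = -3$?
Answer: $0$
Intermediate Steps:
$Z{\left(L \right)} = 2 L^{2}$
$j{\left(F,R \right)} = 9 F$
$p{\left(f \right)} = \frac{18 + f}{f + \frac{2}{f}}$ ($p{\left(f \right)} = \frac{f + 2 \left(-3\right)^{2}}{f + \frac{2}{f}} = \frac{f + 2 \cdot 9}{f + \frac{2}{f}} = \frac{f + 18}{f + \frac{2}{f}} = \frac{18 + f}{f + \frac{2}{f}}$)
$c{\left(j{\left(6,4 \right)} \right)} 2 \cdot 0 \left(-59 + p{\left(-6 \right)}\right) = 4 \cdot 2 \cdot 0 \left(-59 - \frac{6 \left(18 - 6\right)}{2 + \left(-6\right)^{2}}\right) = 8 \cdot 0 \left(-59 - 6 \frac{1}{2 + 36} \cdot 12\right) = 0 \left(-59 - 6 \cdot \frac{1}{38} \cdot 12\right) = 0 \left(-59 - \frac{3}{19} \cdot 12\right) = 0 \left(-59 - \frac{36}{19}\right) = 0 \left(- \frac{1157}{19}\right) = 0$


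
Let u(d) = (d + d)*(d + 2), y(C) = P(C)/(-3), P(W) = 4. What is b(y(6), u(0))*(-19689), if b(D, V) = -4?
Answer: 78756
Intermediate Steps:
y(C) = -4/3 (y(C) = 4/(-3) = 4*(-⅓) = -4/3)
u(d) = 2*d*(2 + d) (u(d) = (2*d)*(2 + d) = 2*d*(2 + d))
b(y(6), u(0))*(-19689) = -4*(-19689) = 78756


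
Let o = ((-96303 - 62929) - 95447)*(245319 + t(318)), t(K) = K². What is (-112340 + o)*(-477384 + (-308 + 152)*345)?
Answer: 46869121813050948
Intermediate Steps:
o = -88231756797 (o = ((-96303 - 62929) - 95447)*(245319 + 318²) = (-159232 - 95447)*(245319 + 101124) = -254679*346443 = -88231756797)
(-112340 + o)*(-477384 + (-308 + 152)*345) = (-112340 - 88231756797)*(-477384 + (-308 + 152)*345) = -88231869137*(-477384 - 156*345) = -88231869137*(-477384 - 53820) = -88231869137*(-531204) = 46869121813050948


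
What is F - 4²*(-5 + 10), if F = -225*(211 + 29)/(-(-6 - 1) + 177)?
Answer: -8590/23 ≈ -373.48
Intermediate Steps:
F = -6750/23 (F = -225*240/(-1*(-7) + 177) = -225*240/(7 + 177) = -225/(184*(1/240)) = -225/23/30 = -225*30/23 = -6750/23 ≈ -293.48)
F - 4²*(-5 + 10) = -6750/23 - 4²*(-5 + 10) = -6750/23 - 16*5 = -6750/23 - 1*80 = -6750/23 - 80 = -8590/23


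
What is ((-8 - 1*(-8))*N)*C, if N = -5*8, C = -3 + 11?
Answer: 0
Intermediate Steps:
C = 8
N = -40
((-8 - 1*(-8))*N)*C = ((-8 - 1*(-8))*(-40))*8 = ((-8 + 8)*(-40))*8 = (0*(-40))*8 = 0*8 = 0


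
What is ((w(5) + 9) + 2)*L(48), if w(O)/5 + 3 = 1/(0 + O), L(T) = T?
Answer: -144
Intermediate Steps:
w(O) = -15 + 5/O (w(O) = -15 + 5/(0 + O) = -15 + 5/O)
((w(5) + 9) + 2)*L(48) = (((-15 + 5/5) + 9) + 2)*48 = (((-15 + 5*(1/5)) + 9) + 2)*48 = (((-15 + 1) + 9) + 2)*48 = ((-14 + 9) + 2)*48 = (-5 + 2)*48 = -3*48 = -144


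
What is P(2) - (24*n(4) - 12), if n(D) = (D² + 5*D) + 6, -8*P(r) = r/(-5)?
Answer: -19919/20 ≈ -995.95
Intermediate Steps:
P(r) = r/40 (P(r) = -r/(8*(-5)) = -r*(-1)/(8*5) = -(-1)*r/40 = r/40)
n(D) = 6 + D² + 5*D
P(2) - (24*n(4) - 12) = (1/40)*2 - (24*(6 + 4² + 5*4) - 12) = 1/20 - (24*(6 + 16 + 20) - 12) = 1/20 - (24*42 - 12) = 1/20 - (1008 - 12) = 1/20 - 1*996 = 1/20 - 996 = -19919/20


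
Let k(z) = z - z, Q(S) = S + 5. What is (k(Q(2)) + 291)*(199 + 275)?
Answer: 137934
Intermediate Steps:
Q(S) = 5 + S
k(z) = 0
(k(Q(2)) + 291)*(199 + 275) = (0 + 291)*(199 + 275) = 291*474 = 137934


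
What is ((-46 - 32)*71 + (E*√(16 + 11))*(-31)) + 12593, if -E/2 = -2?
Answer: 7055 - 372*√3 ≈ 6410.7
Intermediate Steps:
E = 4 (E = -2*(-2) = 4)
((-46 - 32)*71 + (E*√(16 + 11))*(-31)) + 12593 = ((-46 - 32)*71 + (4*√(16 + 11))*(-31)) + 12593 = (-78*71 + (4*√27)*(-31)) + 12593 = (-5538 + (4*(3*√3))*(-31)) + 12593 = (-5538 + (12*√3)*(-31)) + 12593 = (-5538 - 372*√3) + 12593 = 7055 - 372*√3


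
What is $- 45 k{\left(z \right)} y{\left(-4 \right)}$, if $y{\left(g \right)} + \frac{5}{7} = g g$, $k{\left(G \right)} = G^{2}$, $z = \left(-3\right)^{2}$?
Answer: $- \frac{390015}{7} \approx -55716.0$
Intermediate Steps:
$z = 9$
$y{\left(g \right)} = - \frac{5}{7} + g^{2}$ ($y{\left(g \right)} = - \frac{5}{7} + g g = - \frac{5}{7} + g^{2}$)
$- 45 k{\left(z \right)} y{\left(-4 \right)} = - 45 \cdot 9^{2} \left(- \frac{5}{7} + \left(-4\right)^{2}\right) = \left(-45\right) 81 \left(- \frac{5}{7} + 16\right) = \left(-3645\right) \frac{107}{7} = - \frac{390015}{7}$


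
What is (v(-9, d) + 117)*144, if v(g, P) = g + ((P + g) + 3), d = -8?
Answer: 13536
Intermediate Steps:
v(g, P) = 3 + P + 2*g (v(g, P) = g + (3 + P + g) = 3 + P + 2*g)
(v(-9, d) + 117)*144 = ((3 - 8 + 2*(-9)) + 117)*144 = ((3 - 8 - 18) + 117)*144 = (-23 + 117)*144 = 94*144 = 13536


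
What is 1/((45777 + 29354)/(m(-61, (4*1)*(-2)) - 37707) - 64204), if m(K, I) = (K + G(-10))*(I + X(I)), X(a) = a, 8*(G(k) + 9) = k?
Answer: -36567/2347822799 ≈ -1.5575e-5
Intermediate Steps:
G(k) = -9 + k/8
m(K, I) = 2*I*(-41/4 + K) (m(K, I) = (K + (-9 + (⅛)*(-10)))*(I + I) = (K + (-9 - 5/4))*(2*I) = (K - 41/4)*(2*I) = (-41/4 + K)*(2*I) = 2*I*(-41/4 + K))
1/((45777 + 29354)/(m(-61, (4*1)*(-2)) - 37707) - 64204) = 1/((45777 + 29354)/(((4*1)*(-2))*(-41 + 4*(-61))/2 - 37707) - 64204) = 1/(75131/((4*(-2))*(-41 - 244)/2 - 37707) - 64204) = 1/(75131/((½)*(-8)*(-285) - 37707) - 64204) = 1/(75131/(1140 - 37707) - 64204) = 1/(75131/(-36567) - 64204) = 1/(75131*(-1/36567) - 64204) = 1/(-75131/36567 - 64204) = 1/(-2347822799/36567) = -36567/2347822799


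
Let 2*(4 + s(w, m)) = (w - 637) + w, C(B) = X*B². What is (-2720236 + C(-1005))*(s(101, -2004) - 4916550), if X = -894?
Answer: 4453034326891099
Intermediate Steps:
C(B) = -894*B²
s(w, m) = -645/2 + w (s(w, m) = -4 + ((w - 637) + w)/2 = -4 + ((-637 + w) + w)/2 = -4 + (-637 + 2*w)/2 = -4 + (-637/2 + w) = -645/2 + w)
(-2720236 + C(-1005))*(s(101, -2004) - 4916550) = (-2720236 - 894*(-1005)²)*((-645/2 + 101) - 4916550) = (-2720236 - 894*1010025)*(-443/2 - 4916550) = (-2720236 - 902962350)*(-9833543/2) = -905682586*(-9833543/2) = 4453034326891099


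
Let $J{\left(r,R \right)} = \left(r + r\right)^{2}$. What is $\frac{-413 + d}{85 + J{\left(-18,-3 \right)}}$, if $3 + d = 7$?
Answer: $- \frac{409}{1381} \approx -0.29616$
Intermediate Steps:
$d = 4$ ($d = -3 + 7 = 4$)
$J{\left(r,R \right)} = 4 r^{2}$ ($J{\left(r,R \right)} = \left(2 r\right)^{2} = 4 r^{2}$)
$\frac{-413 + d}{85 + J{\left(-18,-3 \right)}} = \frac{-413 + 4}{85 + 4 \left(-18\right)^{2}} = - \frac{409}{85 + 4 \cdot 324} = - \frac{409}{85 + 1296} = - \frac{409}{1381}$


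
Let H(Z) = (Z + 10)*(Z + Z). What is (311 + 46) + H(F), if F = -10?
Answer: 357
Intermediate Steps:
H(Z) = 2*Z*(10 + Z) (H(Z) = (10 + Z)*(2*Z) = 2*Z*(10 + Z))
(311 + 46) + H(F) = (311 + 46) + 2*(-10)*(10 - 10) = 357 + 2*(-10)*0 = 357 + 0 = 357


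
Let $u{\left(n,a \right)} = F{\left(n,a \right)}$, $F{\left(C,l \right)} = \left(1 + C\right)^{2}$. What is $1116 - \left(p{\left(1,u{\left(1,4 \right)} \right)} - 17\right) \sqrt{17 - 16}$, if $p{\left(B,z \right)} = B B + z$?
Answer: $1128$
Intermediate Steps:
$u{\left(n,a \right)} = \left(1 + n\right)^{2}$
$p{\left(B,z \right)} = z + B^{2}$ ($p{\left(B,z \right)} = B^{2} + z = z + B^{2}$)
$1116 - \left(p{\left(1,u{\left(1,4 \right)} \right)} - 17\right) \sqrt{17 - 16} = 1116 - \left(\left(\left(1 + 1\right)^{2} + 1^{2}\right) - 17\right) \sqrt{17 - 16} = 1116 - \left(\left(2^{2} + 1\right) - 17\right) \sqrt{1} = 1116 - \left(\left(4 + 1\right) - 17\right) 1 = 1116 - \left(5 - 17\right) 1 = 1116 - \left(-12\right) 1 = 1116 - -12 = 1116 + 12 = 1128$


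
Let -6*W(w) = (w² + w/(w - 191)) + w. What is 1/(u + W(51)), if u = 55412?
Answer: 280/15391617 ≈ 1.8192e-5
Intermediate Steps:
W(w) = -w/6 - w²/6 - w/(6*(-191 + w)) (W(w) = -((w² + w/(w - 191)) + w)/6 = -((w² + w/(-191 + w)) + w)/6 = -(w + w² + w/(-191 + w))/6 = -w/6 - w²/6 - w/(6*(-191 + w)))
1/(u + W(51)) = 1/(55412 + (⅙)*51*(190 - 1*51² + 190*51)/(-191 + 51)) = 1/(55412 + (⅙)*51*(190 - 1*2601 + 9690)/(-140)) = 1/(55412 + (⅙)*51*(-1/140)*(190 - 2601 + 9690)) = 1/(55412 + (⅙)*51*(-1/140)*7279) = 1/(55412 - 123743/280) = 1/(15391617/280) = 280/15391617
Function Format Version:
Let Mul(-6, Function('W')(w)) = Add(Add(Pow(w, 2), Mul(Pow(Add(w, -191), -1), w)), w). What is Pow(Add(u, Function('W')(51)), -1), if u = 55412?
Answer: Rational(280, 15391617) ≈ 1.8192e-5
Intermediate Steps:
Function('W')(w) = Add(Mul(Rational(-1, 6), w), Mul(Rational(-1, 6), Pow(w, 2)), Mul(Rational(-1, 6), w, Pow(Add(-191, w), -1))) (Function('W')(w) = Mul(Rational(-1, 6), Add(Add(Pow(w, 2), Mul(Pow(Add(w, -191), -1), w)), w)) = Mul(Rational(-1, 6), Add(Add(Pow(w, 2), Mul(Pow(Add(-191, w), -1), w)), w)) = Mul(Rational(-1, 6), Add(Add(Pow(w, 2), Mul(w, Pow(Add(-191, w), -1))), w)) = Mul(Rational(-1, 6), Add(w, Pow(w, 2), Mul(w, Pow(Add(-191, w), -1)))) = Add(Mul(Rational(-1, 6), w), Mul(Rational(-1, 6), Pow(w, 2)), Mul(Rational(-1, 6), w, Pow(Add(-191, w), -1))))
Pow(Add(u, Function('W')(51)), -1) = Pow(Add(55412, Mul(Rational(1, 6), 51, Pow(Add(-191, 51), -1), Add(190, Mul(-1, Pow(51, 2)), Mul(190, 51)))), -1) = Pow(Add(55412, Mul(Rational(1, 6), 51, Pow(-140, -1), Add(190, Mul(-1, 2601), 9690))), -1) = Pow(Add(55412, Mul(Rational(1, 6), 51, Rational(-1, 140), Add(190, -2601, 9690))), -1) = Pow(Add(55412, Mul(Rational(1, 6), 51, Rational(-1, 140), 7279)), -1) = Pow(Add(55412, Rational(-123743, 280)), -1) = Pow(Rational(15391617, 280), -1) = Rational(280, 15391617)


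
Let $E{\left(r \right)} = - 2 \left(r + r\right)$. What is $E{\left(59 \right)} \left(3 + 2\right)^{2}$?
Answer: $-5900$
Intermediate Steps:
$E{\left(r \right)} = - 4 r$ ($E{\left(r \right)} = - 2 \cdot 2 r = - 4 r$)
$E{\left(59 \right)} \left(3 + 2\right)^{2} = \left(-4\right) 59 \left(3 + 2\right)^{2} = - 236 \cdot 5^{2} = \left(-236\right) 25 = -5900$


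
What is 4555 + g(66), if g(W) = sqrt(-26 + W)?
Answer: 4555 + 2*sqrt(10) ≈ 4561.3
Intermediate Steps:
4555 + g(66) = 4555 + sqrt(-26 + 66) = 4555 + sqrt(40) = 4555 + 2*sqrt(10)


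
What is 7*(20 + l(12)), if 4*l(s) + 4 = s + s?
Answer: 175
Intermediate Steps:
l(s) = -1 + s/2 (l(s) = -1 + (s + s)/4 = -1 + (2*s)/4 = -1 + s/2)
7*(20 + l(12)) = 7*(20 + (-1 + (½)*12)) = 7*(20 + (-1 + 6)) = 7*(20 + 5) = 7*25 = 175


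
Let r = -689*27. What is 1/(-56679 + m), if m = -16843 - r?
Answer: -1/54919 ≈ -1.8209e-5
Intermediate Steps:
r = -18603
m = 1760 (m = -16843 - 1*(-18603) = -16843 + 18603 = 1760)
1/(-56679 + m) = 1/(-56679 + 1760) = 1/(-54919) = -1/54919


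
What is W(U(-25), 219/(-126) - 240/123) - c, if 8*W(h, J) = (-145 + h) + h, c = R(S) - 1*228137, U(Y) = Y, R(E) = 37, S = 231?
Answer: 1824605/8 ≈ 2.2808e+5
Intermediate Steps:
c = -228100 (c = 37 - 1*228137 = 37 - 228137 = -228100)
W(h, J) = -145/8 + h/4 (W(h, J) = ((-145 + h) + h)/8 = (-145 + 2*h)/8 = -145/8 + h/4)
W(U(-25), 219/(-126) - 240/123) - c = (-145/8 + (¼)*(-25)) - 1*(-228100) = (-145/8 - 25/4) + 228100 = -195/8 + 228100 = 1824605/8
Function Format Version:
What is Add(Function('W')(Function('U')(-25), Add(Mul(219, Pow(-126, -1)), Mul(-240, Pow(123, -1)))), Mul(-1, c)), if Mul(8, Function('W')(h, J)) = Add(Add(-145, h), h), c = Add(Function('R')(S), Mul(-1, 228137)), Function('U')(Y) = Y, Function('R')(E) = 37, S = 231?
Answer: Rational(1824605, 8) ≈ 2.2808e+5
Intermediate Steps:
c = -228100 (c = Add(37, Mul(-1, 228137)) = Add(37, -228137) = -228100)
Function('W')(h, J) = Add(Rational(-145, 8), Mul(Rational(1, 4), h)) (Function('W')(h, J) = Mul(Rational(1, 8), Add(Add(-145, h), h)) = Mul(Rational(1, 8), Add(-145, Mul(2, h))) = Add(Rational(-145, 8), Mul(Rational(1, 4), h)))
Add(Function('W')(Function('U')(-25), Add(Mul(219, Pow(-126, -1)), Mul(-240, Pow(123, -1)))), Mul(-1, c)) = Add(Add(Rational(-145, 8), Mul(Rational(1, 4), -25)), Mul(-1, -228100)) = Add(Add(Rational(-145, 8), Rational(-25, 4)), 228100) = Add(Rational(-195, 8), 228100) = Rational(1824605, 8)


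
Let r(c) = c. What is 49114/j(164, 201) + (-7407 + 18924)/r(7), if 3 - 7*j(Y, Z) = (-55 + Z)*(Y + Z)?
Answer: 47023061/28693 ≈ 1638.8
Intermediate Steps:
j(Y, Z) = 3/7 - (-55 + Z)*(Y + Z)/7
49114/j(164, 201) + (-7407 + 18924)/r(7) = 49114/(3/7 - ⅐*201² + (55/7)*164 + (55/7)*201 - ⅐*164*201) + (-7407 + 18924)/7 = 49114/(3/7 - ⅐*40401 + 9020/7 + 11055/7 - 32964/7) + 11517*(⅐) = 49114/(3/7 - 40401/7 + 9020/7 + 11055/7 - 32964/7) + 11517/7 = 49114/(-53287/7) + 11517/7 = 49114*(-7/53287) + 11517/7 = -26446/4099 + 11517/7 = 47023061/28693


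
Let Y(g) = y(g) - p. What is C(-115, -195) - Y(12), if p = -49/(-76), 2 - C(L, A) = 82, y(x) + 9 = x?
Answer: -6259/76 ≈ -82.355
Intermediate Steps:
y(x) = -9 + x
C(L, A) = -80 (C(L, A) = 2 - 1*82 = 2 - 82 = -80)
p = 49/76 (p = -49*(-1/76) = 49/76 ≈ 0.64474)
Y(g) = -733/76 + g (Y(g) = (-9 + g) - 1*49/76 = (-9 + g) - 49/76 = -733/76 + g)
C(-115, -195) - Y(12) = -80 - (-733/76 + 12) = -80 - 1*179/76 = -80 - 179/76 = -6259/76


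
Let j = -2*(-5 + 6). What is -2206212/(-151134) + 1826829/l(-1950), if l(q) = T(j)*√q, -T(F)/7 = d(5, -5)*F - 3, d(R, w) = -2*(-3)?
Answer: 367702/25189 - 202981*I*√78/4550 ≈ 14.598 - 394.0*I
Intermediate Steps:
d(R, w) = 6
j = -2 (j = -2*1 = -2)
T(F) = 21 - 42*F (T(F) = -7*(6*F - 3) = -7*(-3 + 6*F) = 21 - 42*F)
l(q) = 105*√q (l(q) = (21 - 42*(-2))*√q = (21 + 84)*√q = 105*√q)
-2206212/(-151134) + 1826829/l(-1950) = -2206212/(-151134) + 1826829/((105*√(-1950))) = -2206212*(-1/151134) + 1826829/((105*(5*I*√78))) = 367702/25189 + 1826829/((525*I*√78)) = 367702/25189 + 1826829*(-I*√78/40950) = 367702/25189 - 202981*I*√78/4550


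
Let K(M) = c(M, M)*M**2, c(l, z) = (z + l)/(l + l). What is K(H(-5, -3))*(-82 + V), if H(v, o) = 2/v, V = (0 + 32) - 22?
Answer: -288/25 ≈ -11.520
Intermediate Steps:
c(l, z) = (l + z)/(2*l) (c(l, z) = (l + z)/((2*l)) = (l + z)*(1/(2*l)) = (l + z)/(2*l))
V = 10 (V = 32 - 22 = 10)
K(M) = M**2 (K(M) = ((M + M)/(2*M))*M**2 = ((2*M)/(2*M))*M**2 = 1*M**2 = M**2)
K(H(-5, -3))*(-82 + V) = (2/(-5))**2*(-82 + 10) = (2*(-1/5))**2*(-72) = (-2/5)**2*(-72) = (4/25)*(-72) = -288/25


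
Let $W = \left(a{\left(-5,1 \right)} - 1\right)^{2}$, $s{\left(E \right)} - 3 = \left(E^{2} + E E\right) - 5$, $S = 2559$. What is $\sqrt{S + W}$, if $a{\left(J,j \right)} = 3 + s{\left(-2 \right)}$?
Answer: $\sqrt{2623} \approx 51.215$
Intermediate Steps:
$s{\left(E \right)} = -2 + 2 E^{2}$ ($s{\left(E \right)} = 3 - \left(5 - E^{2} - E E\right) = 3 + \left(\left(E^{2} + E^{2}\right) - 5\right) = 3 + \left(2 E^{2} - 5\right) = 3 + \left(-5 + 2 E^{2}\right) = -2 + 2 E^{2}$)
$a{\left(J,j \right)} = 9$ ($a{\left(J,j \right)} = 3 - \left(2 - 2 \left(-2\right)^{2}\right) = 3 + \left(-2 + 2 \cdot 4\right) = 3 + \left(-2 + 8\right) = 3 + 6 = 9$)
$W = 64$ ($W = \left(9 - 1\right)^{2} = 8^{2} = 64$)
$\sqrt{S + W} = \sqrt{2559 + 64} = \sqrt{2623}$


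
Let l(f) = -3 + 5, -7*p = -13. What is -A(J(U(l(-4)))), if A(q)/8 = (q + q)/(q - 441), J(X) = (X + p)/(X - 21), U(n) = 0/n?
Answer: -26/8105 ≈ -0.0032079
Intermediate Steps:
p = 13/7 (p = -⅐*(-13) = 13/7 ≈ 1.8571)
l(f) = 2
U(n) = 0
J(X) = (13/7 + X)/(-21 + X) (J(X) = (X + 13/7)/(X - 21) = (13/7 + X)/(-21 + X))
A(q) = 16*q/(-441 + q) (A(q) = 8*((q + q)/(q - 441)) = 8*((2*q)/(-441 + q)) = 8*(2*q/(-441 + q)) = 16*q/(-441 + q))
-A(J(U(l(-4)))) = -16*(13/7 + 0)/(-21 + 0)/(-441 + (13/7 + 0)/(-21 + 0)) = -16*(13/7)/(-21)/(-441 + (13/7)/(-21)) = -16*(-1/21*13/7)/(-441 - 1/21*13/7) = -16*(-13)/(147*(-441 - 13/147)) = -16*(-13)/(147*(-64840/147)) = -16*(-13)*(-147)/(147*64840) = -1*26/8105 = -26/8105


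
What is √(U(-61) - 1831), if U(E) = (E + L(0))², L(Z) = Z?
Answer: 3*√210 ≈ 43.474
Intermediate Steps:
U(E) = E² (U(E) = (E + 0)² = E²)
√(U(-61) - 1831) = √((-61)² - 1831) = √(3721 - 1831) = √1890 = 3*√210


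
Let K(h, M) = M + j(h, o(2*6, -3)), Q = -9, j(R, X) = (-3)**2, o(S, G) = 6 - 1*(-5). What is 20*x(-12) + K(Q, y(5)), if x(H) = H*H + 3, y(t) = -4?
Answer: 2945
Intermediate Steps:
o(S, G) = 11 (o(S, G) = 6 + 5 = 11)
x(H) = 3 + H**2 (x(H) = H**2 + 3 = 3 + H**2)
j(R, X) = 9
K(h, M) = 9 + M (K(h, M) = M + 9 = 9 + M)
20*x(-12) + K(Q, y(5)) = 20*(3 + (-12)**2) + (9 - 4) = 20*(3 + 144) + 5 = 20*147 + 5 = 2940 + 5 = 2945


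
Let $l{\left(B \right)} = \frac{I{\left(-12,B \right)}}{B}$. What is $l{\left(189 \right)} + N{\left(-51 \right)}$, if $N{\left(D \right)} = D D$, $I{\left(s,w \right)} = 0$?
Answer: $2601$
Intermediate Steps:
$N{\left(D \right)} = D^{2}$
$l{\left(B \right)} = 0$ ($l{\left(B \right)} = \frac{0}{B} = 0$)
$l{\left(189 \right)} + N{\left(-51 \right)} = 0 + \left(-51\right)^{2} = 0 + 2601 = 2601$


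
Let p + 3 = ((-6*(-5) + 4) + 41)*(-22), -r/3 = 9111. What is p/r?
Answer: 551/9111 ≈ 0.060476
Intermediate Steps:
r = -27333 (r = -3*9111 = -27333)
p = -1653 (p = -3 + ((-6*(-5) + 4) + 41)*(-22) = -3 + ((30 + 4) + 41)*(-22) = -3 + (34 + 41)*(-22) = -3 + 75*(-22) = -3 - 1650 = -1653)
p/r = -1653/(-27333) = -1653*(-1/27333) = 551/9111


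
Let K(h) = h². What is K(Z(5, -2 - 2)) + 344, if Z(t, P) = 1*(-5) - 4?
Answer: 425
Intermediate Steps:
Z(t, P) = -9 (Z(t, P) = -5 - 4 = -9)
K(Z(5, -2 - 2)) + 344 = (-9)² + 344 = 81 + 344 = 425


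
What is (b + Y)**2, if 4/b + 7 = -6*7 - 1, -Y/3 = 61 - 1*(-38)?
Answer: 55160329/625 ≈ 88257.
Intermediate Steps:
Y = -297 (Y = -3*(61 - 1*(-38)) = -3*(61 + 38) = -3*99 = -297)
b = -2/25 (b = 4/(-7 + (-6*7 - 1)) = 4/(-7 + (-42 - 1)) = 4/(-7 - 43) = 4/(-50) = 4*(-1/50) = -2/25 ≈ -0.080000)
(b + Y)**2 = (-2/25 - 297)**2 = (-7427/25)**2 = 55160329/625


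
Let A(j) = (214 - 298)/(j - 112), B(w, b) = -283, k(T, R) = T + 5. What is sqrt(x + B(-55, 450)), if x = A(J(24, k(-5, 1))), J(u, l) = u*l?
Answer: I*sqrt(1129)/2 ≈ 16.8*I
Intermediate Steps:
k(T, R) = 5 + T
J(u, l) = l*u
A(j) = -84/(-112 + j)
x = 3/4 (x = -84/(-112 + (5 - 5)*24) = -84/(-112 + 0*24) = -84/(-112 + 0) = -84/(-112) = -84*(-1/112) = 3/4 ≈ 0.75000)
sqrt(x + B(-55, 450)) = sqrt(3/4 - 283) = sqrt(-1129/4) = I*sqrt(1129)/2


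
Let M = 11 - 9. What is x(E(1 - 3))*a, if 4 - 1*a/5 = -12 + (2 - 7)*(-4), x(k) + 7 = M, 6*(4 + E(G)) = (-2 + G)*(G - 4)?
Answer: 100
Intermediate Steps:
M = 2
E(G) = -4 + (-4 + G)*(-2 + G)/6 (E(G) = -4 + ((-2 + G)*(G - 4))/6 = -4 + ((-2 + G)*(-4 + G))/6 = -4 + ((-4 + G)*(-2 + G))/6 = -4 + (-4 + G)*(-2 + G)/6)
x(k) = -5 (x(k) = -7 + 2 = -5)
a = -20 (a = 20 - 5*(-12 + (2 - 7)*(-4)) = 20 - 5*(-12 - 5*(-4)) = 20 - 5*(-12 + 20) = 20 - 5*8 = 20 - 40 = -20)
x(E(1 - 3))*a = -5*(-20) = 100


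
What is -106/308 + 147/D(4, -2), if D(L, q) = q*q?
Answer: 11213/308 ≈ 36.406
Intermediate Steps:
D(L, q) = q²
-106/308 + 147/D(4, -2) = -106/308 + 147/((-2)²) = -106*1/308 + 147/4 = -53/154 + 147*(¼) = -53/154 + 147/4 = 11213/308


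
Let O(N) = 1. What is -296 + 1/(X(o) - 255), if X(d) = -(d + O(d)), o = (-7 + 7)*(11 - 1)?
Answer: -75777/256 ≈ -296.00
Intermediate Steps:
o = 0 (o = 0*10 = 0)
X(d) = -1 - d (X(d) = -(d + 1) = -(1 + d) = -1 - d)
-296 + 1/(X(o) - 255) = -296 + 1/((-1 - 1*0) - 255) = -296 + 1/((-1 + 0) - 255) = -296 + 1/(-1 - 255) = -296 + 1/(-256) = -296 - 1/256 = -75777/256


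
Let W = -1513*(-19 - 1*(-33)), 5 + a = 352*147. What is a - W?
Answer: 72921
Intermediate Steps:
a = 51739 (a = -5 + 352*147 = -5 + 51744 = 51739)
W = -21182 (W = -1513*(-19 + 33) = -1513*14 = -21182)
a - W = 51739 - 1*(-21182) = 51739 + 21182 = 72921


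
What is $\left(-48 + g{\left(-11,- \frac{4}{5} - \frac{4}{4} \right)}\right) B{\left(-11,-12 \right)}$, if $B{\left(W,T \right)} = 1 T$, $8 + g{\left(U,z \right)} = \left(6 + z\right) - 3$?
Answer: $\frac{3288}{5} \approx 657.6$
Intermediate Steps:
$g{\left(U,z \right)} = -5 + z$ ($g{\left(U,z \right)} = -8 + \left(\left(6 + z\right) - 3\right) = -8 + \left(3 + z\right) = -5 + z$)
$B{\left(W,T \right)} = T$
$\left(-48 + g{\left(-11,- \frac{4}{5} - \frac{4}{4} \right)}\right) B{\left(-11,-12 \right)} = \left(-48 - \frac{34}{5}\right) \left(-12\right) = \left(- \frac{274}{5}\right) \left(-12\right) = \frac{3288}{5}$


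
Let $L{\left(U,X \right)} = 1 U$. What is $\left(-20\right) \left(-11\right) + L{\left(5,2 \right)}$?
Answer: $225$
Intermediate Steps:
$L{\left(U,X \right)} = U$
$\left(-20\right) \left(-11\right) + L{\left(5,2 \right)} = \left(-20\right) \left(-11\right) + 5 = 220 + 5 = 225$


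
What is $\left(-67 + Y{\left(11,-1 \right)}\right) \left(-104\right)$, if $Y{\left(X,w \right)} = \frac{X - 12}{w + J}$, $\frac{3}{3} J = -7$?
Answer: $6955$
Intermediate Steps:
$J = -7$
$Y{\left(X,w \right)} = \frac{-12 + X}{-7 + w}$ ($Y{\left(X,w \right)} = \frac{X - 12}{w - 7} = \frac{-12 + X}{-7 + w}$)
$\left(-67 + Y{\left(11,-1 \right)}\right) \left(-104\right) = \left(-67 + \frac{-12 + 11}{-7 - 1}\right) \left(-104\right) = \left(-67 + \frac{1}{-8} \left(-1\right)\right) \left(-104\right) = \left(-67 - - \frac{1}{8}\right) \left(-104\right) = \left(-67 + \frac{1}{8}\right) \left(-104\right) = \left(- \frac{535}{8}\right) \left(-104\right) = 6955$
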